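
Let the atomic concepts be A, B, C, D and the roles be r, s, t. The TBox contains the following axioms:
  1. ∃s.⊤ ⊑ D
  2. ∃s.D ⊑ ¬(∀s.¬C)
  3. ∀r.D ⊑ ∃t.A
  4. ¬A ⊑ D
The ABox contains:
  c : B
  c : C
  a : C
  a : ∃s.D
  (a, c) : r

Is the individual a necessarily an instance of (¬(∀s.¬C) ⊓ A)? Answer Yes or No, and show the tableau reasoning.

No

1. a : (¬(∀s.¬C) ⊓ A)?  L(a) = {C, ∃s.D} ∪ {(∀s.¬C ⊔ ¬A)}
   apply at a: ∃s.D⊑¬(∀s.¬C)
   open: L(a) ⊇ {C, D, ¬A, ∃r.¬D, ∃s.C, …} (+ ∃-successors) — a ∉ (¬(∀s.¬C) ⊓ A) possible
2. Hence a : (¬(∀s.¬C) ⊓ A): not entailed.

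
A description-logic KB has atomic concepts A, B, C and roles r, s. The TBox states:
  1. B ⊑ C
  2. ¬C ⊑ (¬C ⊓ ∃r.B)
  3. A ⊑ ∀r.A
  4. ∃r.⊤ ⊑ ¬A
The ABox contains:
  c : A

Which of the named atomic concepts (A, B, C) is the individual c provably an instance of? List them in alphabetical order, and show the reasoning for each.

1. c : A?  L(c) = {A} ∪ {¬A}
   clash {A, ¬A} at c — c ∈ A
2. c : B?  L(c) = {A} ∪ {¬B}
   apply at c: A⊑∀r.A
   open: L(c) ⊇ {A, C, ¬B, ∀r.A, ∀r.⊥} — c ∉ B possible
3. c : C?  L(c) = {A} ∪ {¬C}
   clash {C, ¬C} at c — c ∈ C
4. Entailed for c: {A, C}

{A, C}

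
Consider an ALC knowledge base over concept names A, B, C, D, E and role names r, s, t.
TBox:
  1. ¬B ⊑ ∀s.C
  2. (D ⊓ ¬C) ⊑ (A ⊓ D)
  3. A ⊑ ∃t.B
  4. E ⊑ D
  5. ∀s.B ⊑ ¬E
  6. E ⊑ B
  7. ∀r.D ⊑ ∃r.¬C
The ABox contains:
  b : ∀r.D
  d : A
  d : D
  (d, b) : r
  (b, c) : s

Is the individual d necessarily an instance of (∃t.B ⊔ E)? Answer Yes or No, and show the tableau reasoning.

Yes

1. d : (∃t.B ⊔ E)?  L(d) = {A, D} ∪ {(∀t.¬B ⊓ ¬E)}
   clash {B, ¬B} at an ∃-successor — d ∈ (∃t.B ⊔ E)
2. Hence d : (∃t.B ⊔ E): entailed.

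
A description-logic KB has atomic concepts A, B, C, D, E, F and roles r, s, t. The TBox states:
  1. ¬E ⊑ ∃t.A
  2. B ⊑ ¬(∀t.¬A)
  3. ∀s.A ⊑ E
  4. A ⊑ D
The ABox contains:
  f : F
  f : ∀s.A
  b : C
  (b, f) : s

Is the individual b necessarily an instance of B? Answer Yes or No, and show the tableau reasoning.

No

1. b : B?  L(b) = {C} ∪ {¬B}
   open: L(b) ⊇ {C, E, ¬A, ¬B} — b ∉ B possible
2. Hence b : B: not entailed.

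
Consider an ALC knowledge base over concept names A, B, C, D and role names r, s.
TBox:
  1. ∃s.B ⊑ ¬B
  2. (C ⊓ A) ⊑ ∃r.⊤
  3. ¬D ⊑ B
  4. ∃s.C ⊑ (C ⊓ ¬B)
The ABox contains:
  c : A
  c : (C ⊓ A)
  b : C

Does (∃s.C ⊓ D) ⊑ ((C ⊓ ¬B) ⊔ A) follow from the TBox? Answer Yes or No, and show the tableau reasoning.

1. (∃s.C ⊓ D) ⊑ ((C ⊓ ¬B) ⊔ A)  ⇔  ((∃s.C ⊓ D) ⊓ ((¬C ⊔ B) ⊓ ¬A)) unsat w.r.t. T
   all branches close; clash {B, ¬B} at x₀
2. Hence (∃s.C ⊓ D) ⊑ ((C ⊓ ¬B) ⊔ A): entailed.

Yes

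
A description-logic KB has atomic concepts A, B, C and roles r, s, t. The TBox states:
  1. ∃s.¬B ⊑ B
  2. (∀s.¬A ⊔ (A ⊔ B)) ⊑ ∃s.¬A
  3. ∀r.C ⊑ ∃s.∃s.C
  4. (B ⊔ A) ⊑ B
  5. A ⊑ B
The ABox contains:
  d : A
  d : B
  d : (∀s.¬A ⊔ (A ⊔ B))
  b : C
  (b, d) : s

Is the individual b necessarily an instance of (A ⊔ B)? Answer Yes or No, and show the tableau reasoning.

No

1. b : (A ⊔ B)?  L(b) = {C} ∪ {(¬A ⊓ ¬B)}
   open: L(b) ⊇ {C, ¬A, ¬B, ∀s.B, ∃r.¬C, …} (+ ∃-successors) — b ∉ (A ⊔ B) possible
2. Hence b : (A ⊔ B): not entailed.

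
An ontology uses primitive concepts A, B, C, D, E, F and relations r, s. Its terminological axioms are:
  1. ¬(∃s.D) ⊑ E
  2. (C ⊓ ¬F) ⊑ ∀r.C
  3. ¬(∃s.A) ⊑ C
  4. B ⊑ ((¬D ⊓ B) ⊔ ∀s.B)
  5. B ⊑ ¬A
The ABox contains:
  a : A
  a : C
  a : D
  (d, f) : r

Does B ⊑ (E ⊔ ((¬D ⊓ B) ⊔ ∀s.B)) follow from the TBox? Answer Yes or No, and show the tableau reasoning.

Yes

1. B ⊑ (E ⊔ ((¬D ⊓ B) ⊔ ∀s.B))  ⇔  (B ⊓ (¬E ⊓ ((D ⊔ ¬B) ⊓ ∃s.¬B))) unsat w.r.t. T
   all branches close; clash {B, ¬B} at x₀
2. Hence B ⊑ (E ⊔ ((¬D ⊓ B) ⊔ ∀s.B)): entailed.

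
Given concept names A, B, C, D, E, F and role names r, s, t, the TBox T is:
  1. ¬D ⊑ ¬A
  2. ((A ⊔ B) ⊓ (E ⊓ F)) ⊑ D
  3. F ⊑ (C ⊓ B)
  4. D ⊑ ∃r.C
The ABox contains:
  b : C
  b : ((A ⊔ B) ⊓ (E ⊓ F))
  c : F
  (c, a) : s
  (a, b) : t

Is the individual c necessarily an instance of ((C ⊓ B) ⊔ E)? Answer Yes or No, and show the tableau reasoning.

1. c : ((C ⊓ B) ⊔ E)?  L(c) = {F} ∪ {((¬C ⊔ ¬B) ⊓ ¬E)}
   clash {B, ¬B} at c — c ∈ ((C ⊓ B) ⊔ E)
2. Hence c : ((C ⊓ B) ⊔ E): entailed.

Yes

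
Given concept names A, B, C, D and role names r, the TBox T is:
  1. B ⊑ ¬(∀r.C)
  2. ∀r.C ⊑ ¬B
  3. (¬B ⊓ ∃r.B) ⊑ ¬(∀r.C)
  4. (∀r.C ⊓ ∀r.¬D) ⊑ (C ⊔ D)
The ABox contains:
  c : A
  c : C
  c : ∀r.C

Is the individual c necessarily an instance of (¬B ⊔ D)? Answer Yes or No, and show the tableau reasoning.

Yes

1. c : (¬B ⊔ D)?  L(c) = {A, C, ∀r.C} ∪ {(B ⊓ ¬D)}
   clash {C, ¬C} at an ∃-successor — c ∈ (¬B ⊔ D)
2. Hence c : (¬B ⊔ D): entailed.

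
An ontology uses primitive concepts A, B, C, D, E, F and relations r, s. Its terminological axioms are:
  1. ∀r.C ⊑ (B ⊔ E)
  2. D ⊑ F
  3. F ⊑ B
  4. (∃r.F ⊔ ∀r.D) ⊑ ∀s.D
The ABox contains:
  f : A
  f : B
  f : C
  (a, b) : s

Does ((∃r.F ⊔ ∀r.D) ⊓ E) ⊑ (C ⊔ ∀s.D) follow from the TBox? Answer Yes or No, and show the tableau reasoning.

1. ((∃r.F ⊔ ∀r.D) ⊓ E) ⊑ (C ⊔ ∀s.D)  ⇔  (((∃r.F ⊔ ∀r.D) ⊓ E) ⊓ (¬C ⊓ ∃s.¬D)) unsat w.r.t. T
   all branches close; clash {D, ¬D} at an ∃-successor
2. Hence ((∃r.F ⊔ ∀r.D) ⊓ E) ⊑ (C ⊔ ∀s.D): entailed.

Yes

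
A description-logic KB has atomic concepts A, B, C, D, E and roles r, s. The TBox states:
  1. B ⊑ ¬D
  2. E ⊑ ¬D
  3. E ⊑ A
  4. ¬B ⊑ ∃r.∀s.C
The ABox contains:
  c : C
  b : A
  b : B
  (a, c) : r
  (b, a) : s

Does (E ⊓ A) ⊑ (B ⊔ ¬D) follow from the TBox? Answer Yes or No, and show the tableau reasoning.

1. (E ⊓ A) ⊑ (B ⊔ ¬D)  ⇔  ((E ⊓ A) ⊓ (¬B ⊓ D)) unsat w.r.t. T
   all branches close; clash {D, ¬D} at x₀
2. Hence (E ⊓ A) ⊑ (B ⊔ ¬D): entailed.

Yes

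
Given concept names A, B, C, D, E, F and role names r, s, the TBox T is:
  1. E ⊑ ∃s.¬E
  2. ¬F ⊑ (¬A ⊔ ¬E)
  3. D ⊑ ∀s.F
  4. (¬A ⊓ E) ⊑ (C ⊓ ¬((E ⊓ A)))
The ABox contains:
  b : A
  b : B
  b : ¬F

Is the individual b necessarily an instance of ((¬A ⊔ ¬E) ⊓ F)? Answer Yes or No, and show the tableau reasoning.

1. b : ((¬A ⊔ ¬E) ⊓ F)?  L(b) = {A, B, ¬F} ∪ {((A ⊓ E) ⊔ ¬F)}
   apply at b: ¬F⊑(¬A ⊔ ¬E)
   open: L(b) ⊇ {A, B, ¬D, ¬E, ¬F} — b ∉ ((¬A ⊔ ¬E) ⊓ F) possible
2. Hence b : ((¬A ⊔ ¬E) ⊓ F): not entailed.

No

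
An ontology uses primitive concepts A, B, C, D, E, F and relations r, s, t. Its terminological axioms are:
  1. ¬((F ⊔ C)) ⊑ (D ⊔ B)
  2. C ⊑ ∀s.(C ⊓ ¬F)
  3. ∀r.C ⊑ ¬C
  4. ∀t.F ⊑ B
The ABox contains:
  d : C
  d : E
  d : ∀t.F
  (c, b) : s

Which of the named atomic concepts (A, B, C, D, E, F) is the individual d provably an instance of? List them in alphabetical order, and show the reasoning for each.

{B, C, E}

1. d : A?  L(d) = {C, E, ∀t.F} ∪ {¬A}
   apply at d: C⊑∀s.(C ⊓ ¬F); ∀t.F⊑B
   open: L(d) ⊇ {B, C, E, ¬A, ∀s.(C ⊓ ¬F), …} (+ ∃-successors) — d ∉ A possible
2. d : B?  L(d) = {C, E, ∀t.F} ∪ {¬B}
   clash {B, ¬B} at d — d ∈ B
3. d : C?  L(d) = {C, E, ∀t.F} ∪ {¬C}
   clash {C, ¬C} at d — d ∈ C
4. d : D?  L(d) = {C, E, ∀t.F} ∪ {¬D}
   apply at d: C⊑∀s.(C ⊓ ¬F); ∀t.F⊑B
   open: L(d) ⊇ {B, C, E, ¬D, ∀s.(C ⊓ ¬F), …} (+ ∃-successors) — d ∉ D possible
5. d : E?  L(d) = {C, E, ∀t.F} ∪ {¬E}
   clash {E, ¬E} at d — d ∈ E
6. d : F?  L(d) = {C, E, ∀t.F} ∪ {¬F}
   apply at d: C⊑∀s.(C ⊓ ¬F); ∀t.F⊑B
   open: L(d) ⊇ {B, C, E, ¬F, ∀s.(C ⊓ ¬F), …} (+ ∃-successors) — d ∉ F possible
7. Entailed for d: {B, C, E}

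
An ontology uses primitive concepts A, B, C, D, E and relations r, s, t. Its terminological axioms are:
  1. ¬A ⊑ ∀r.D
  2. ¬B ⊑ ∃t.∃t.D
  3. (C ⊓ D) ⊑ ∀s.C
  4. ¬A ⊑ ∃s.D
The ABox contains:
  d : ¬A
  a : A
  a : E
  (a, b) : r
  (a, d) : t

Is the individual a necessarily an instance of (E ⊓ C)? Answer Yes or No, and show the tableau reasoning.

No

1. a : (E ⊓ C)?  L(a) = {A, E} ∪ {(¬E ⊔ ¬C)}
   open: L(a) ⊇ {A, B, E, ¬C} — a ∉ (E ⊓ C) possible
2. Hence a : (E ⊓ C): not entailed.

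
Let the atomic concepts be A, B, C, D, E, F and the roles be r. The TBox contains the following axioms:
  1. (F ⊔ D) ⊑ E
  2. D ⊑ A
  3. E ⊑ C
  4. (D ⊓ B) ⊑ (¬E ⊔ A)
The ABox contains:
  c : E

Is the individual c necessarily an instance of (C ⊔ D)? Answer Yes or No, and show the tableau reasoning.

Yes

1. c : (C ⊔ D)?  L(c) = {E} ∪ {(¬C ⊓ ¬D)}
   clash {C, ¬C} at c — c ∈ (C ⊔ D)
2. Hence c : (C ⊔ D): entailed.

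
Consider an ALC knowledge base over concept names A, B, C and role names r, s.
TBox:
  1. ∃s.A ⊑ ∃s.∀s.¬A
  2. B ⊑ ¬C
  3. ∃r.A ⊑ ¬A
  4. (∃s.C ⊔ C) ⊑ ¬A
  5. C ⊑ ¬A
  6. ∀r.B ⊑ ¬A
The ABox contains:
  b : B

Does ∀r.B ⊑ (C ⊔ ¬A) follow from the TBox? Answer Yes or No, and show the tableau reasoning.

Yes

1. ∀r.B ⊑ (C ⊔ ¬A)  ⇔  (∀r.B ⊓ (¬C ⊓ A)) unsat w.r.t. T
   all branches close; clash {A, ¬A} at x₀
2. Hence ∀r.B ⊑ (C ⊔ ¬A): entailed.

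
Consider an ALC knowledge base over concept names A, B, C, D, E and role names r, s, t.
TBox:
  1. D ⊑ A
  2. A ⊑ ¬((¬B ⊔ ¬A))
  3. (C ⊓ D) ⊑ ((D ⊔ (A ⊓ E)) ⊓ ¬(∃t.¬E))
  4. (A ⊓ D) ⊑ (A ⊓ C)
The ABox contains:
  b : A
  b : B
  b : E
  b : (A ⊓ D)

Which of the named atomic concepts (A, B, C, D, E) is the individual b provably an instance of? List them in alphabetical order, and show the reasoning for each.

1. b : A?  L(b) = {A, B, E, (A ⊓ D)} ∪ {¬A}
   clash {A, ¬A} at b — b ∈ A
2. b : B?  L(b) = {A, B, E, (A ⊓ D)} ∪ {¬B}
   clash {B, ¬B} at b — b ∈ B
3. b : C?  L(b) = {A, B, E, (A ⊓ D)} ∪ {¬C}
   clash {C, ¬C} at b — b ∈ C
4. b : D?  L(b) = {A, B, E, (A ⊓ D)} ∪ {¬D}
   clash {D, ¬D} at b — b ∈ D
5. b : E?  L(b) = {A, B, E, (A ⊓ D)} ∪ {¬E}
   clash {E, ¬E} at b — b ∈ E
6. Entailed for b: {A, B, C, D, E}

{A, B, C, D, E}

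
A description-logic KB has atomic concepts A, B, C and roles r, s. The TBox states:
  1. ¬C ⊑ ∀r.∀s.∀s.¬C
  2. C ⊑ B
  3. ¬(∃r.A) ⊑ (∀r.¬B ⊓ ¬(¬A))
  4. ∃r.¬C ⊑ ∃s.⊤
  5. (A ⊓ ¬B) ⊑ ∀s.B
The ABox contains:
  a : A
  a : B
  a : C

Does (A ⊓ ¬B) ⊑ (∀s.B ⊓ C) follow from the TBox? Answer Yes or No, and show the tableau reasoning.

No

1. (A ⊓ ¬B) ⊑ (∀s.B ⊓ C)  ⇔  ((A ⊓ ¬B) ⊓ (∃s.¬B ⊔ ¬C)) unsat w.r.t. T
   apply at x₀: (A ⊓ ¬B)⊑∀s.B
   open: L(x₀) ⊇ {A, ¬B, ¬C, ∀r.C, ∀r.∀s.∀s.¬C, …} (+ ∃-successors)
2. Hence (A ⊓ ¬B) ⊑ (∀s.B ⊓ C): not entailed.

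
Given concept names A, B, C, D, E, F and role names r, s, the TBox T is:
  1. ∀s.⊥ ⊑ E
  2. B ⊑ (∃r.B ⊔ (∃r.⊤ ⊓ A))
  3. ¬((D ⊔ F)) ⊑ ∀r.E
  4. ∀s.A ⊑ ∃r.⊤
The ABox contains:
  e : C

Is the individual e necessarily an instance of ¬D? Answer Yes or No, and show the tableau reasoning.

No

1. e : ¬D?  L(e) = {C} ∪ {D}
   open: L(e) ⊇ {C, D, ¬B, ∃s.¬A, ∃s.⊤} (+ ∃-successors) — e ∉ ¬D possible
2. Hence e : ¬D: not entailed.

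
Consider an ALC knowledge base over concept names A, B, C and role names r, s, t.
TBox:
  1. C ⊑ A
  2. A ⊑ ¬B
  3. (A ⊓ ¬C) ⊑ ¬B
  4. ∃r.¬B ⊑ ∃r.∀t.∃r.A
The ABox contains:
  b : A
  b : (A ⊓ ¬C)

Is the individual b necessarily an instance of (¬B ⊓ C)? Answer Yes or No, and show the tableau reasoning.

No

1. b : (¬B ⊓ C)?  L(b) = {A, (A ⊓ ¬C)} ∪ {(B ⊔ ¬C)}
   apply at b: A⊑¬B; (A ⊓ ¬C)⊑¬B
   open: L(b) ⊇ {A, ¬B, ¬C, ∀r.B} — b ∉ (¬B ⊓ C) possible
2. Hence b : (¬B ⊓ C): not entailed.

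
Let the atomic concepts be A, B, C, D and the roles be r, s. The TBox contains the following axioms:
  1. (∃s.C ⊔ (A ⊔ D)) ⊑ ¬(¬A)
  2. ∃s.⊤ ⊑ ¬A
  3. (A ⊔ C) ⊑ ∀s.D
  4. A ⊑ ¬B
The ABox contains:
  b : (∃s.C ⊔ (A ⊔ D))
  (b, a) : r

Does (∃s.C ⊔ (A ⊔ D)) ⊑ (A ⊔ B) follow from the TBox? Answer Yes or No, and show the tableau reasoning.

Yes

1. (∃s.C ⊔ (A ⊔ D)) ⊑ (A ⊔ B)  ⇔  ((∃s.C ⊔ (A ⊔ D)) ⊓ (¬A ⊓ ¬B)) unsat w.r.t. T
   all branches close; clash {A, ¬A} at x₀
2. Hence (∃s.C ⊔ (A ⊔ D)) ⊑ (A ⊔ B): entailed.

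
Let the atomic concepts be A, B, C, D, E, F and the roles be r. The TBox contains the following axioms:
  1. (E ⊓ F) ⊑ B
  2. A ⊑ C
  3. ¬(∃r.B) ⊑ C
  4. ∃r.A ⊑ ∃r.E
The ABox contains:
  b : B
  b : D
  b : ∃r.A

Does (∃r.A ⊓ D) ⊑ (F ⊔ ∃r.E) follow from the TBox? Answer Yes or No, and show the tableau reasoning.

Yes

1. (∃r.A ⊓ D) ⊑ (F ⊔ ∃r.E)  ⇔  ((∃r.A ⊓ D) ⊓ (¬F ⊓ ∀r.¬E)) unsat w.r.t. T
   all branches close; clash {E, ¬E} at an ∃-successor
2. Hence (∃r.A ⊓ D) ⊑ (F ⊔ ∃r.E): entailed.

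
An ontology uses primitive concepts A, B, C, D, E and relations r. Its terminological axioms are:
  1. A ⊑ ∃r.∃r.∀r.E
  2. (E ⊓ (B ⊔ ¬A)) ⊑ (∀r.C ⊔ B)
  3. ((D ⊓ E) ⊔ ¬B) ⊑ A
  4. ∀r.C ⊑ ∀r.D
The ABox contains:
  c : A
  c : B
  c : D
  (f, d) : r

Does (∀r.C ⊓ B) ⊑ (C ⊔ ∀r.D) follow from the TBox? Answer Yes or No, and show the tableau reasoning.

1. (∀r.C ⊓ B) ⊑ (C ⊔ ∀r.D)  ⇔  ((∀r.C ⊓ B) ⊓ (¬C ⊓ ∃r.¬D)) unsat w.r.t. T
   all branches close; clash {D, ¬D} at an ∃-successor
2. Hence (∀r.C ⊓ B) ⊑ (C ⊔ ∀r.D): entailed.

Yes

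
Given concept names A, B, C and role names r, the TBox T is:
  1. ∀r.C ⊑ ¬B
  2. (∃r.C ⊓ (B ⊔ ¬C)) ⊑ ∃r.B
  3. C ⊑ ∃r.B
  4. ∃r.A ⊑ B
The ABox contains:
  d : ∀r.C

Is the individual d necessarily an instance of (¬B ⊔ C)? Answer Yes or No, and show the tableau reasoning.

Yes

1. d : (¬B ⊔ C)?  L(d) = {∀r.C} ∪ {(B ⊓ ¬C)}
   clash {B, ¬B} at d — d ∈ (¬B ⊔ C)
2. Hence d : (¬B ⊔ C): entailed.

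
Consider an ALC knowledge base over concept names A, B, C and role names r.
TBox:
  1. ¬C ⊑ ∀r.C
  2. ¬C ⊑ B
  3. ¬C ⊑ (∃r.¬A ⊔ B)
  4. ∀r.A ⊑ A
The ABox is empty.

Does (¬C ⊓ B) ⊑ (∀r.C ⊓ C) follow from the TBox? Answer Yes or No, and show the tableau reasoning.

1. (¬C ⊓ B) ⊑ (∀r.C ⊓ C)  ⇔  ((¬C ⊓ B) ⊓ (∃r.¬C ⊔ ¬C)) unsat w.r.t. T
   apply at x₀: ¬C⊑∀r.C; ¬C⊑(∃r.¬A ⊔ B)
   open: L(x₀) ⊇ {B, ¬C, ∀r.C, ∃r.¬A} (+ ∃-successors)
2. Hence (¬C ⊓ B) ⊑ (∀r.C ⊓ C): not entailed.

No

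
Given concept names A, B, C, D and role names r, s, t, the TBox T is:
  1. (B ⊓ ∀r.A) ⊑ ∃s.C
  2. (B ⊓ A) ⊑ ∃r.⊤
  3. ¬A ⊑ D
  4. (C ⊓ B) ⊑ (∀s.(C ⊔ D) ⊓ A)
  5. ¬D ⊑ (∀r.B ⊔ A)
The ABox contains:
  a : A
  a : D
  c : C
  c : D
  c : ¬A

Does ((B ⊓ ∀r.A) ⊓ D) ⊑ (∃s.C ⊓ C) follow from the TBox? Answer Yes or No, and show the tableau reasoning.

1. ((B ⊓ ∀r.A) ⊓ D) ⊑ (∃s.C ⊓ C)  ⇔  (((B ⊓ ∀r.A) ⊓ D) ⊓ (∀s.¬C ⊔ ¬C)) unsat w.r.t. T
   apply at x₀: (B ⊓ ∀r.A)⊑∃s.C
   open: L(x₀) ⊇ {B, D, ¬A, ¬C, ∀r.A, …} (+ ∃-successors)
2. Hence ((B ⊓ ∀r.A) ⊓ D) ⊑ (∃s.C ⊓ C): not entailed.

No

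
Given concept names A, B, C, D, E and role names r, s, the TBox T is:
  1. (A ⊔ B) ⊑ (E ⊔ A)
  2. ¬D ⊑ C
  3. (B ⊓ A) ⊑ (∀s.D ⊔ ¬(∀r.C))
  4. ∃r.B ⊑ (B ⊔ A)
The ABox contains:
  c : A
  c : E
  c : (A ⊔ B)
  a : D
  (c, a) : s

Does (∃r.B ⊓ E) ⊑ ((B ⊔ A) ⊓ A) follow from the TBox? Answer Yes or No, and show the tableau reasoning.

No

1. (∃r.B ⊓ E) ⊑ ((B ⊔ A) ⊓ A)  ⇔  ((∃r.B ⊓ E) ⊓ ((¬B ⊓ ¬A) ⊔ ¬A)) unsat w.r.t. T
   apply at x₀: ∃r.B⊑(B ⊔ A)
   open: L(x₀) ⊇ {B, D, E, ¬A, ∃r.B} (+ ∃-successors)
2. Hence (∃r.B ⊓ E) ⊑ ((B ⊔ A) ⊓ A): not entailed.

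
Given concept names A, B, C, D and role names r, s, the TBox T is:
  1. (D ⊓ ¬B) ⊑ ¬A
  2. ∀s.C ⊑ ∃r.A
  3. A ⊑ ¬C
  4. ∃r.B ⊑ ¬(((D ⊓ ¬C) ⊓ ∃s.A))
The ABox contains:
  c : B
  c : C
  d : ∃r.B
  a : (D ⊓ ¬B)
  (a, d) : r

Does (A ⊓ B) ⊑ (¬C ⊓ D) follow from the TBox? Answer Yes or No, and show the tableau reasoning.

1. (A ⊓ B) ⊑ (¬C ⊓ D)  ⇔  ((A ⊓ B) ⊓ (C ⊔ ¬D)) unsat w.r.t. T
   apply at x₀: A⊑¬C
   open: L(x₀) ⊇ {A, B, ¬C, ¬D, ∀r.¬B, …} (+ ∃-successors)
2. Hence (A ⊓ B) ⊑ (¬C ⊓ D): not entailed.

No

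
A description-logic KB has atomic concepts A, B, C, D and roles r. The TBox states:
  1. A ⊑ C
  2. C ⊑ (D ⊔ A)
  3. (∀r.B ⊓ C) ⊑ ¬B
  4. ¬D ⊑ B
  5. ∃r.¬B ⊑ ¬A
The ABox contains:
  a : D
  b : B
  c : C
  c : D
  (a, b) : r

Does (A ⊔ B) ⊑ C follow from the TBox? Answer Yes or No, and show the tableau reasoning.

1. (A ⊔ B) ⊑ C  ⇔  ((A ⊔ B) ⊓ ¬C) unsat w.r.t. T
   open: L(x₀) ⊇ {B, ¬A, ¬C}
2. Hence (A ⊔ B) ⊑ C: not entailed.

No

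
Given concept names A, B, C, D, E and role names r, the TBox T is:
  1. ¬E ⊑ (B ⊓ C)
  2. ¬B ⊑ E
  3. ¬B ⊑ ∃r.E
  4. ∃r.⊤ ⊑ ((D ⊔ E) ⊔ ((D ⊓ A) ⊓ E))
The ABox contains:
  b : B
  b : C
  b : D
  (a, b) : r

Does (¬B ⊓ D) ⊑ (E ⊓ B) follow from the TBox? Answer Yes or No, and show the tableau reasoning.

No

1. (¬B ⊓ D) ⊑ (E ⊓ B)  ⇔  ((¬B ⊓ D) ⊓ (¬E ⊔ ¬B)) unsat w.r.t. T
   apply at x₀: ¬B⊑E; ¬B⊑∃r.E
   open: L(x₀) ⊇ {D, E, ¬B, ∃r.E} (+ ∃-successors)
2. Hence (¬B ⊓ D) ⊑ (E ⊓ B): not entailed.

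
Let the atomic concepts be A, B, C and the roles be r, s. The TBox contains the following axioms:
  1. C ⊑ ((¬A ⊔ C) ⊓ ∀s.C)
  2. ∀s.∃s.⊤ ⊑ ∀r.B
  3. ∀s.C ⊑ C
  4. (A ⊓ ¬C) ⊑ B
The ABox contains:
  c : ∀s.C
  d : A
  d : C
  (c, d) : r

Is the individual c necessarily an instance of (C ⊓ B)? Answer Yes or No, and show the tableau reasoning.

1. c : (C ⊓ B)?  L(c) = {∀s.C} ∪ {(¬C ⊔ ¬B)}
   apply at c: ∀s.C⊑C
   open: L(c) ⊇ {C, ¬A, ¬B, ∀s.C, ∃s.∀s.⊥} (+ ∃-successors) — c ∉ (C ⊓ B) possible
2. Hence c : (C ⊓ B): not entailed.

No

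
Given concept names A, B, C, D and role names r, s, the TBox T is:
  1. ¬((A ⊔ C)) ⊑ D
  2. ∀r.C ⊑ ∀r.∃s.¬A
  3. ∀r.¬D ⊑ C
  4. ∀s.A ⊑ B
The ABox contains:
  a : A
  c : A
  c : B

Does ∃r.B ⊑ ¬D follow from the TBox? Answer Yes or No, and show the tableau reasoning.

1. ∃r.B ⊑ ¬D  ⇔  (∃r.B ⊓ D) unsat w.r.t. T
   open: L(x₀) ⊇ {D, ∃r.B, ∃r.D, ∃r.¬C, ∃s.¬A} (+ ∃-successors)
2. Hence ∃r.B ⊑ ¬D: not entailed.

No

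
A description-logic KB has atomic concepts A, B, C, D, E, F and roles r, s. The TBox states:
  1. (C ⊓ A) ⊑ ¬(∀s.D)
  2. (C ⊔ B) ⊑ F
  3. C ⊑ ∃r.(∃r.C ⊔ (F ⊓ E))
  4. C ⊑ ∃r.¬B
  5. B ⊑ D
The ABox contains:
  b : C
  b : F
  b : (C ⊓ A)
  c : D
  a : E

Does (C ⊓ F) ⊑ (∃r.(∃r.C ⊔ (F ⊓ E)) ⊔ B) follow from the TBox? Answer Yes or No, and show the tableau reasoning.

1. (C ⊓ F) ⊑ (∃r.(∃r.C ⊔ (F ⊓ E)) ⊔ B)  ⇔  ((C ⊓ F) ⊓ (∀r.(∀r.¬C ⊓ (¬F ⊔ ¬E)) ⊓ ¬B)) unsat w.r.t. T
   all branches close; clash {E, ¬E} at an ∃-successor
2. Hence (C ⊓ F) ⊑ (∃r.(∃r.C ⊔ (F ⊓ E)) ⊔ B): entailed.

Yes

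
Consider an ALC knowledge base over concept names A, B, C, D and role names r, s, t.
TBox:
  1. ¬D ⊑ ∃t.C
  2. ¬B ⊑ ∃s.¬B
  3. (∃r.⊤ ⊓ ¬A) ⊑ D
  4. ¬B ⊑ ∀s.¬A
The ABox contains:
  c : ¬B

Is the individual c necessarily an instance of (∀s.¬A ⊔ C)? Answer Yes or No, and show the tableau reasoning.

Yes

1. c : (∀s.¬A ⊔ C)?  L(c) = {¬B} ∪ {(∃s.A ⊓ ¬C)}
   clash {A, ¬A} at an ∃-successor — c ∈ (∀s.¬A ⊔ C)
2. Hence c : (∀s.¬A ⊔ C): entailed.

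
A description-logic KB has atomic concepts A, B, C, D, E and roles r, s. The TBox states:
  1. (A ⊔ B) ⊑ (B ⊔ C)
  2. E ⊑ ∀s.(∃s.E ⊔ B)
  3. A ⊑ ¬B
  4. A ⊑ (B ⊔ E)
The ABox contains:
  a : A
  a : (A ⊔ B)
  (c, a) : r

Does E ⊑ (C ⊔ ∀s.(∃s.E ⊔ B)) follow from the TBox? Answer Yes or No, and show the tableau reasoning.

1. E ⊑ (C ⊔ ∀s.(∃s.E ⊔ B))  ⇔  (E ⊓ (¬C ⊓ ∃s.(∀s.¬E ⊓ ¬B))) unsat w.r.t. T
   all branches close; clash {C, ¬C} at x₀
2. Hence E ⊑ (C ⊔ ∀s.(∃s.E ⊔ B)): entailed.

Yes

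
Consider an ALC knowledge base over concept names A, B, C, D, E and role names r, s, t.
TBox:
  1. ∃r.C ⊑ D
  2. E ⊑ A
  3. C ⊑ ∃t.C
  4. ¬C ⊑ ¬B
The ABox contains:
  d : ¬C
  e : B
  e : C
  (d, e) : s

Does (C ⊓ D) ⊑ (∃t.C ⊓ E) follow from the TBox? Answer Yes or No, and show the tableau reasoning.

1. (C ⊓ D) ⊑ (∃t.C ⊓ E)  ⇔  ((C ⊓ D) ⊓ (∀t.¬C ⊔ ¬E)) unsat w.r.t. T
   apply at x₀: C⊑∃t.C
   open: L(x₀) ⊇ {C, D, ¬E, ∃t.C} (+ ∃-successors)
2. Hence (C ⊓ D) ⊑ (∃t.C ⊓ E): not entailed.

No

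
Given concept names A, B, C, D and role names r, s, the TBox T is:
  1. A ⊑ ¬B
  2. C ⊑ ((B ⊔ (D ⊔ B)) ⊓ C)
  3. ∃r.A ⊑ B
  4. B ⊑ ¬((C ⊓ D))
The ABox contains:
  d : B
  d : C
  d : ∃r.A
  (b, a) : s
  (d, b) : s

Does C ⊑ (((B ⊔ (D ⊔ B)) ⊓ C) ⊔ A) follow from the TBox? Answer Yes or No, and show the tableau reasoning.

Yes

1. C ⊑ (((B ⊔ (D ⊔ B)) ⊓ C) ⊔ A)  ⇔  (C ⊓ (((¬B ⊓ (¬D ⊓ ¬B)) ⊔ ¬C) ⊓ ¬A)) unsat w.r.t. T
   all branches close; clash {C, ¬C} at x₀
2. Hence C ⊑ (((B ⊔ (D ⊔ B)) ⊓ C) ⊔ A): entailed.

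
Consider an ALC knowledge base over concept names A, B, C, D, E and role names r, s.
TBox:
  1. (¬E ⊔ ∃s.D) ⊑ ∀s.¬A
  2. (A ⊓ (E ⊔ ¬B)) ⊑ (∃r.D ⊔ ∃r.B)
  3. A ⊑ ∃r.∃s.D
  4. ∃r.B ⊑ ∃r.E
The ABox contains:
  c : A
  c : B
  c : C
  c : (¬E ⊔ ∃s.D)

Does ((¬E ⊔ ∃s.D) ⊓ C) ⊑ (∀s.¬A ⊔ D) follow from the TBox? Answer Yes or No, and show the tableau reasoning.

1. ((¬E ⊔ ∃s.D) ⊓ C) ⊑ (∀s.¬A ⊔ D)  ⇔  (((¬E ⊔ ∃s.D) ⊓ C) ⊓ (∃s.A ⊓ ¬D)) unsat w.r.t. T
   all branches close; clash {A, ¬A} at an ∃-successor
2. Hence ((¬E ⊔ ∃s.D) ⊓ C) ⊑ (∀s.¬A ⊔ D): entailed.

Yes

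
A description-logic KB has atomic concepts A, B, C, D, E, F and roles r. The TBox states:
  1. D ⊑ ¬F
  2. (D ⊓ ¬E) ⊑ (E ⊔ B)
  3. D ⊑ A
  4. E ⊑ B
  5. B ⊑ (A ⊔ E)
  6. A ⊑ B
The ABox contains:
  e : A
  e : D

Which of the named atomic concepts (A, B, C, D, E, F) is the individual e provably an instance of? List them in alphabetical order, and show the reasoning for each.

1. e : A?  L(e) = {A, D} ∪ {¬A}
   clash {A, ¬A} at e — e ∈ A
2. e : B?  L(e) = {A, D} ∪ {¬B}
   clash {B, ¬B} at e — e ∈ B
3. e : C?  L(e) = {A, D} ∪ {¬C}
   apply at e: D⊑¬F; A⊑B
   open: L(e) ⊇ {A, B, D, E, ¬C, …} — e ∉ C possible
4. e : D?  L(e) = {A, D} ∪ {¬D}
   clash {D, ¬D} at e — e ∈ D
5. e : E?  L(e) = {A, D} ∪ {¬E}
   apply at e: D⊑¬F; A⊑B
   open: L(e) ⊇ {A, B, D, ¬E, ¬F} — e ∉ E possible
6. e : F?  L(e) = {A, D} ∪ {¬F}
   apply at e: A⊑B
   open: L(e) ⊇ {A, B, D, E, ¬F} — e ∉ F possible
7. Entailed for e: {A, B, D}

{A, B, D}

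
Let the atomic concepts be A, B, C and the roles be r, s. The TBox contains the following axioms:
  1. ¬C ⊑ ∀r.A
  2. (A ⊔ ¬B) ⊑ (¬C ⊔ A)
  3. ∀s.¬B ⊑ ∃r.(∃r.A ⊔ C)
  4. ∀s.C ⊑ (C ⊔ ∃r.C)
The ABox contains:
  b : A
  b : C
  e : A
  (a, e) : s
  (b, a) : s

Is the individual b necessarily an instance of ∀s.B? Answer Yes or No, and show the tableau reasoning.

1. b : ∀s.B?  L(b) = {A, C} ∪ {∃s.¬B}
   open: L(b) ⊇ {A, C, ∃s.B, ∃s.¬B, ∃s.¬C} (+ ∃-successors) — b ∉ ∀s.B possible
2. Hence b : ∀s.B: not entailed.

No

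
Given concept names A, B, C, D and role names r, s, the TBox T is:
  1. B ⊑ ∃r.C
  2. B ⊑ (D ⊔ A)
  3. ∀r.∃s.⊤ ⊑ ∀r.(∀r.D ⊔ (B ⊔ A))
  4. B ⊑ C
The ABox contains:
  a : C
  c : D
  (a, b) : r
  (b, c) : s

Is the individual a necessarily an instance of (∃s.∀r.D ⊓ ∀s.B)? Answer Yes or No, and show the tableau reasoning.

No

1. a : (∃s.∀r.D ⊓ ∀s.B)?  L(a) = {C} ∪ {(∀s.∃r.¬D ⊔ ∃s.¬B)}
   open: L(a) ⊇ {C, ¬B, ∀s.∃r.¬D, ∃r.∀s.⊥} (+ ∃-successors) — a ∉ (∃s.∀r.D ⊓ ∀s.B) possible
2. Hence a : (∃s.∀r.D ⊓ ∀s.B): not entailed.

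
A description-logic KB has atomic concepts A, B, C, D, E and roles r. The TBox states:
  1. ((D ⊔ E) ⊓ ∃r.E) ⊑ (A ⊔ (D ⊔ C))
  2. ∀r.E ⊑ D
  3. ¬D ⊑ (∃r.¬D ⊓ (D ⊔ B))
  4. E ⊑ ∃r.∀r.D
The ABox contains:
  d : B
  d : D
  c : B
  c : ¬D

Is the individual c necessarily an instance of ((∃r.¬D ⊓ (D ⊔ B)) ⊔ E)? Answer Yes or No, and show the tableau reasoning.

1. c : ((∃r.¬D ⊓ (D ⊔ B)) ⊔ E)?  L(c) = {B, ¬D} ∪ {((∀r.D ⊔ (¬D ⊓ ¬B)) ⊓ ¬E)}
   clash {B, ¬B} at c — c ∈ ((∃r.¬D ⊓ (D ⊔ B)) ⊔ E)
2. Hence c : ((∃r.¬D ⊓ (D ⊔ B)) ⊔ E): entailed.

Yes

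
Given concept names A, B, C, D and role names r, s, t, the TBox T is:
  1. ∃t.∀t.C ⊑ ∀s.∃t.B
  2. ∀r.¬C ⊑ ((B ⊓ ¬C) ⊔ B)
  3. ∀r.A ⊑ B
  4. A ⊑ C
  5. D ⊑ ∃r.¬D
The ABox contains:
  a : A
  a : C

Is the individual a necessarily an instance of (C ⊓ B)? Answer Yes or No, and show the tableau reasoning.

No

1. a : (C ⊓ B)?  L(a) = {A, C} ∪ {(¬C ⊔ ¬B)}
   open: L(a) ⊇ {A, C, ¬B, ¬D, ∀t.∃t.¬C, …} (+ ∃-successors) — a ∉ (C ⊓ B) possible
2. Hence a : (C ⊓ B): not entailed.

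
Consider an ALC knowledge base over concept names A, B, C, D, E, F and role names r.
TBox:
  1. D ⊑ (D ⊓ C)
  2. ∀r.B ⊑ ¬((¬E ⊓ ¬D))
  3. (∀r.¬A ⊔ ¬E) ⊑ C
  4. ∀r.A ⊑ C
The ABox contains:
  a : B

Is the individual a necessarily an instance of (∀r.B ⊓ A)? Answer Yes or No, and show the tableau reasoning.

No

1. a : (∀r.B ⊓ A)?  L(a) = {B} ∪ {(∃r.¬B ⊔ ¬A)}
   open: L(a) ⊇ {B, E, ¬D, ∃r.A, ∃r.¬A, …} (+ ∃-successors) — a ∉ (∀r.B ⊓ A) possible
2. Hence a : (∀r.B ⊓ A): not entailed.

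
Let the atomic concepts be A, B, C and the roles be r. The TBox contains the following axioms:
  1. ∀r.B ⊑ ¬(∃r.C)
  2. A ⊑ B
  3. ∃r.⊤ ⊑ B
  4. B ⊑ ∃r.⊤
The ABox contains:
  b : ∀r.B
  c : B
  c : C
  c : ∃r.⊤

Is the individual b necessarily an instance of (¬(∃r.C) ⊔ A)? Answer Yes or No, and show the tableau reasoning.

Yes

1. b : (¬(∃r.C) ⊔ A)?  L(b) = {∀r.B} ∪ {(∃r.C ⊓ ¬A)}
   clash {C, ¬C} at an ∃-successor — b ∈ (¬(∃r.C) ⊔ A)
2. Hence b : (¬(∃r.C) ⊔ A): entailed.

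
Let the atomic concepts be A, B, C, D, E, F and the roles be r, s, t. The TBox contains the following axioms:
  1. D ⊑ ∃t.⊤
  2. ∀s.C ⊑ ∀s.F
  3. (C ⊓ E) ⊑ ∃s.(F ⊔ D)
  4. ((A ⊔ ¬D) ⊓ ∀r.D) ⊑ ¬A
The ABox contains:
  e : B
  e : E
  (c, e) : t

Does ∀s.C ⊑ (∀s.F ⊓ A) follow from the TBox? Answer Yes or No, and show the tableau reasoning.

1. ∀s.C ⊑ (∀s.F ⊓ A)  ⇔  (∀s.C ⊓ (∃s.¬F ⊔ ¬A)) unsat w.r.t. T
   apply at x₀: ∀s.C⊑∀s.F
   open: L(x₀) ⊇ {¬A, ¬C, ¬D, ∀s.C, ∀s.F}
2. Hence ∀s.C ⊑ (∀s.F ⊓ A): not entailed.

No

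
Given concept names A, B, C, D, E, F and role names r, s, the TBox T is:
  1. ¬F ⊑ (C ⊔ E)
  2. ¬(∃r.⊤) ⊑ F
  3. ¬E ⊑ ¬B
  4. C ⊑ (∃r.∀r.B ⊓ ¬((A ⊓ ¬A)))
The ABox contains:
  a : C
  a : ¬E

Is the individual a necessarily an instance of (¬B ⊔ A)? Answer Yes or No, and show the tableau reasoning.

1. a : (¬B ⊔ A)?  L(a) = {C, ¬E} ∪ {(B ⊓ ¬A)}
   clash {B, ¬B} at a — a ∈ (¬B ⊔ A)
2. Hence a : (¬B ⊔ A): entailed.

Yes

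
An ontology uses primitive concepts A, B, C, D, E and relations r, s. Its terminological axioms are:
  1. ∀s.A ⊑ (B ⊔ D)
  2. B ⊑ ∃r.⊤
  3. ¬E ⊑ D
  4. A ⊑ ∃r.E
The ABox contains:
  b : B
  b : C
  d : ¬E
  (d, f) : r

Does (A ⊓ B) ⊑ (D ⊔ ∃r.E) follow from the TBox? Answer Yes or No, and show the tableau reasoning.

Yes

1. (A ⊓ B) ⊑ (D ⊔ ∃r.E)  ⇔  ((A ⊓ B) ⊓ (¬D ⊓ ∀r.¬E)) unsat w.r.t. T
   all branches close; clash {D, ¬D} at x₀
2. Hence (A ⊓ B) ⊑ (D ⊔ ∃r.E): entailed.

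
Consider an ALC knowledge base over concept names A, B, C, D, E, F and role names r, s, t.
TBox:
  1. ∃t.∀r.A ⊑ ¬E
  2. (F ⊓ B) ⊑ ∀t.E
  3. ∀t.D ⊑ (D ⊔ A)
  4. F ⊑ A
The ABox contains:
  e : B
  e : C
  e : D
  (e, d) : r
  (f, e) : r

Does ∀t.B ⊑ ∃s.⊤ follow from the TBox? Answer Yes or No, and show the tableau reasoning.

1. ∀t.B ⊑ ∃s.⊤  ⇔  (∀t.B ⊓ ∀s.⊥) unsat w.r.t. T
   open: L(x₀) ⊇ {¬F, ∀s.⊥, ∀t.B, ∀t.∃r.¬A, ∃t.¬D} (+ ∃-successors)
2. Hence ∀t.B ⊑ ∃s.⊤: not entailed.

No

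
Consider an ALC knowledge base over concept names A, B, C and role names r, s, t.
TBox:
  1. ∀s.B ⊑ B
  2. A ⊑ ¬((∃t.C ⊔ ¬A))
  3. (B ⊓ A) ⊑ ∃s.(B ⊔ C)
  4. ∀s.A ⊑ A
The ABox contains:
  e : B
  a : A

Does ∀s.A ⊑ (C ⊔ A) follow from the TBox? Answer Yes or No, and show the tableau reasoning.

1. ∀s.A ⊑ (C ⊔ A)  ⇔  (∀s.A ⊓ (¬C ⊓ ¬A)) unsat w.r.t. T
   all branches close; clash {A, ¬A} at x₀
2. Hence ∀s.A ⊑ (C ⊔ A): entailed.

Yes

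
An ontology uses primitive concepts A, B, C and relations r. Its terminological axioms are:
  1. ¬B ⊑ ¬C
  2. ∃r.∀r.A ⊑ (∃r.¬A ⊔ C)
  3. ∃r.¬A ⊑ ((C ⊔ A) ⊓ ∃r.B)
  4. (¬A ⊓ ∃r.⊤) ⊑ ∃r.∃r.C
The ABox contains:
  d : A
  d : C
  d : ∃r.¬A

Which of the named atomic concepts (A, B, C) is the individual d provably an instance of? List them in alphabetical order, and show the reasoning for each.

{A, B, C}

1. d : A?  L(d) = {A, C, ∃r.¬A} ∪ {¬A}
   clash {A, ¬A} at d — d ∈ A
2. d : B?  L(d) = {A, C, ∃r.¬A} ∪ {¬B}
   clash {C, ¬C} at d — d ∈ B
3. d : C?  L(d) = {A, C, ∃r.¬A} ∪ {¬C}
   clash {C, ¬C} at d — d ∈ C
4. Entailed for d: {A, B, C}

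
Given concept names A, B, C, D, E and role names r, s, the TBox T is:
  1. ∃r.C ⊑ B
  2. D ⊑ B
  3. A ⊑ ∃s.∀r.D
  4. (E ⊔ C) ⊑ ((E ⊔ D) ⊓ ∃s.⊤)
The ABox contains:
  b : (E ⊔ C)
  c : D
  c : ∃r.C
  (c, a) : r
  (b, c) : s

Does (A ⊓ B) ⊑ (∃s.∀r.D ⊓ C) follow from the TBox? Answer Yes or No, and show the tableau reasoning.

1. (A ⊓ B) ⊑ (∃s.∀r.D ⊓ C)  ⇔  ((A ⊓ B) ⊓ (∀s.∃r.¬D ⊔ ¬C)) unsat w.r.t. T
   apply at x₀: A⊑∃s.∀r.D
   open: L(x₀) ⊇ {A, B, ¬C, ¬E, ∃s.∀r.D} (+ ∃-successors)
2. Hence (A ⊓ B) ⊑ (∃s.∀r.D ⊓ C): not entailed.

No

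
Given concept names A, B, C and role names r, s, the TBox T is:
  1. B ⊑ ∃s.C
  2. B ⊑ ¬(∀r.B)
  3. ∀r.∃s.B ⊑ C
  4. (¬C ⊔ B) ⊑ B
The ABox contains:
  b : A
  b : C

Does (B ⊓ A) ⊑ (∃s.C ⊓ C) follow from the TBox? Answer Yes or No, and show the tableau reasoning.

No

1. (B ⊓ A) ⊑ (∃s.C ⊓ C)  ⇔  ((B ⊓ A) ⊓ (∀s.¬C ⊔ ¬C)) unsat w.r.t. T
   apply at x₀: B⊑∃s.C; B⊑¬(∀r.B)
   open: L(x₀) ⊇ {A, B, ¬C, ∃r.¬B, ∃r.∀s.¬B, …} (+ ∃-successors)
2. Hence (B ⊓ A) ⊑ (∃s.C ⊓ C): not entailed.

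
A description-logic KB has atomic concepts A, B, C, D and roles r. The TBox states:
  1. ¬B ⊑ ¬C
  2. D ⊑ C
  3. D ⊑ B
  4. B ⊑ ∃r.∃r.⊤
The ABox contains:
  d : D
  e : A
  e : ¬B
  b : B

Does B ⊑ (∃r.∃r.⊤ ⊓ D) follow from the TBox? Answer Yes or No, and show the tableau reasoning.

1. B ⊑ (∃r.∃r.⊤ ⊓ D)  ⇔  (B ⊓ (∀r.∀r.⊥ ⊔ ¬D)) unsat w.r.t. T
   apply at x₀: B⊑∃r.∃r.⊤
   open: L(x₀) ⊇ {B, ¬D, ∃r.∃r.⊤} (+ ∃-successors)
2. Hence B ⊑ (∃r.∃r.⊤ ⊓ D): not entailed.

No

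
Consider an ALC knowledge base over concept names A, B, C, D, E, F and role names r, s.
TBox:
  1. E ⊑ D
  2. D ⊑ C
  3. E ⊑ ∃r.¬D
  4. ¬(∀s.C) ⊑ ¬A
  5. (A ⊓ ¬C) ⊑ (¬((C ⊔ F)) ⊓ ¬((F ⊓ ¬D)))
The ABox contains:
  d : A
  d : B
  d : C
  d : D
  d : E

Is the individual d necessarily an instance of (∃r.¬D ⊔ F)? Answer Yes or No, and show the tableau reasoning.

Yes

1. d : (∃r.¬D ⊔ F)?  L(d) = {A, B, C, D, E} ∪ {(∀r.D ⊓ ¬F)}
   clash {A, ¬A} at d — d ∈ (∃r.¬D ⊔ F)
2. Hence d : (∃r.¬D ⊔ F): entailed.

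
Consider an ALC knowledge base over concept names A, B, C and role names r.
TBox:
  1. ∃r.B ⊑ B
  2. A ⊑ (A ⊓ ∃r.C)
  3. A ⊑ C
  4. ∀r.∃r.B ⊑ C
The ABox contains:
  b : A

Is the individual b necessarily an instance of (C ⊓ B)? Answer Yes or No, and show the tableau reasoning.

1. b : (C ⊓ B)?  L(b) = {A} ∪ {(¬C ⊔ ¬B)}
   apply at b: A⊑(A ⊓ ∃r.C); A⊑C
   open: L(b) ⊇ {A, C, ¬B, ∀r.¬B, ∃r.C} (+ ∃-successors) — b ∉ (C ⊓ B) possible
2. Hence b : (C ⊓ B): not entailed.

No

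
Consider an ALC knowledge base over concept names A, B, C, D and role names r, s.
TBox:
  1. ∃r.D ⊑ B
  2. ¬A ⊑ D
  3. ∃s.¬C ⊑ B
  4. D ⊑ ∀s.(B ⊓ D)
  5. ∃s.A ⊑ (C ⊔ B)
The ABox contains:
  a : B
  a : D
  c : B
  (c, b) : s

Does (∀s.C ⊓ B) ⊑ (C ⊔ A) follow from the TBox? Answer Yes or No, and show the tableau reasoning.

1. (∀s.C ⊓ B) ⊑ (C ⊔ A)  ⇔  ((∀s.C ⊓ B) ⊓ (¬C ⊓ ¬A)) unsat w.r.t. T
   apply at x₀: ¬A⊑D
   open: L(x₀) ⊇ {B, D, ¬A, ¬C, ∀s.(B ⊓ D), …}
2. Hence (∀s.C ⊓ B) ⊑ (C ⊔ A): not entailed.

No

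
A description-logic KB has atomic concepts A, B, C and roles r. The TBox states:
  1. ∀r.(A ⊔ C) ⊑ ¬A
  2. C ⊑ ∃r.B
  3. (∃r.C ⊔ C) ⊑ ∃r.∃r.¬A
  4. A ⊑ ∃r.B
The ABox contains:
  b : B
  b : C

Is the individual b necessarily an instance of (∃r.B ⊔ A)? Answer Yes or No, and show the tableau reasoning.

Yes

1. b : (∃r.B ⊔ A)?  L(b) = {B, C} ∪ {(∀r.¬B ⊓ ¬A)}
   clash {B, ¬B} at an ∃-successor — b ∈ (∃r.B ⊔ A)
2. Hence b : (∃r.B ⊔ A): entailed.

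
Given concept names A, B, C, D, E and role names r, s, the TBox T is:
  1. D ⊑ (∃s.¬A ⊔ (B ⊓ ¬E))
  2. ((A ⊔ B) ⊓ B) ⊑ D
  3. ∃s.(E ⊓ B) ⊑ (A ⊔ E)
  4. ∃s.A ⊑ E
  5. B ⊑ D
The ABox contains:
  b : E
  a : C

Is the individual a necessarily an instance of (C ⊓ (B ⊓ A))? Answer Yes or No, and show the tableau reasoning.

No

1. a : (C ⊓ (B ⊓ A))?  L(a) = {C} ∪ {(¬C ⊔ (¬B ⊔ ¬A))}
   open: L(a) ⊇ {C, ¬B, ¬D, ∀s.(¬E ⊔ ¬B), ∀s.¬A} — a ∉ (C ⊓ (B ⊓ A)) possible
2. Hence a : (C ⊓ (B ⊓ A)): not entailed.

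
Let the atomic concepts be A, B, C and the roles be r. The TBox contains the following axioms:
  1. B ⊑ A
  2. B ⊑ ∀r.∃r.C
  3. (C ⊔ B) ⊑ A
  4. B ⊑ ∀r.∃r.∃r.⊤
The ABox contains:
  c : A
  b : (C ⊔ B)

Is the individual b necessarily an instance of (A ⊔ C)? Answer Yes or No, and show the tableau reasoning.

1. b : (A ⊔ C)?  L(b) = {(C ⊔ B)} ∪ {(¬A ⊓ ¬C)}
   clash {A, ¬A} at b — b ∈ (A ⊔ C)
2. Hence b : (A ⊔ C): entailed.

Yes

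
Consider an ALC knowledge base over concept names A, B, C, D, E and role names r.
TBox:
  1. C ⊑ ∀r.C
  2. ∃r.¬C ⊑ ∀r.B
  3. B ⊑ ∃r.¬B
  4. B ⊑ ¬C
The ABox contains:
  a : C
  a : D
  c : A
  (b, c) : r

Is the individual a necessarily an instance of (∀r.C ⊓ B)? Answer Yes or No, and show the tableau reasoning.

No

1. a : (∀r.C ⊓ B)?  L(a) = {C, D} ∪ {(∃r.¬C ⊔ ¬B)}
   apply at a: C⊑∀r.C
   open: L(a) ⊇ {C, D, ¬B, ∀r.C} — a ∉ (∀r.C ⊓ B) possible
2. Hence a : (∀r.C ⊓ B): not entailed.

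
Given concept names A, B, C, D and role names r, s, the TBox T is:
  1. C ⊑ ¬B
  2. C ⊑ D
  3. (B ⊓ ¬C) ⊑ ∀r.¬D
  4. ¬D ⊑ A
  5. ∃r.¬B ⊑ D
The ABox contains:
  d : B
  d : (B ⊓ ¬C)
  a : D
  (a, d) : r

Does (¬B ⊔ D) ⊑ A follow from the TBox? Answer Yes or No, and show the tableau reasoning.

1. (¬B ⊔ D) ⊑ A  ⇔  ((¬B ⊔ D) ⊓ ¬A) unsat w.r.t. T
   open: L(x₀) ⊇ {D, ¬A, ¬B, ¬C}
2. Hence (¬B ⊔ D) ⊑ A: not entailed.

No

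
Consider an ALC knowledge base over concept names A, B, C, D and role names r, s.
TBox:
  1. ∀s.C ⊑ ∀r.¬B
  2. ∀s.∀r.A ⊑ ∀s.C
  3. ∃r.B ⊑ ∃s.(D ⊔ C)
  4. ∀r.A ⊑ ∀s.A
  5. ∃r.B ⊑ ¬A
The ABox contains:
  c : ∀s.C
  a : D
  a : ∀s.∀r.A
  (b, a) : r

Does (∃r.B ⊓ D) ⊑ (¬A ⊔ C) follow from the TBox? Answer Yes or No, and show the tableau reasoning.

Yes

1. (∃r.B ⊓ D) ⊑ (¬A ⊔ C)  ⇔  ((∃r.B ⊓ D) ⊓ (A ⊓ ¬C)) unsat w.r.t. T
   all branches close; clash {A, ¬A} at x₀
2. Hence (∃r.B ⊓ D) ⊑ (¬A ⊔ C): entailed.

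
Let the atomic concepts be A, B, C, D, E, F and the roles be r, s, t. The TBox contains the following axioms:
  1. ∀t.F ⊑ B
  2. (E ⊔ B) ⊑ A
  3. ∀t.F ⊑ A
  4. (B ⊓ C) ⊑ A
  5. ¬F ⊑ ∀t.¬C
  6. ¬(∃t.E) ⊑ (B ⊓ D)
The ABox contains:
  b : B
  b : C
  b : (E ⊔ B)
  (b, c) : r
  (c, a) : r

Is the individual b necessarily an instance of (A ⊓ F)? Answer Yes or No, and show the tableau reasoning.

1. b : (A ⊓ F)?  L(b) = {B, C, (E ⊔ B)} ∪ {(¬A ⊔ ¬F)}
   apply at b: (E ⊔ B)⊑A
   open: L(b) ⊇ {A, B, C, ¬F, ∀t.¬C, …} (+ ∃-successors) — b ∉ (A ⊓ F) possible
2. Hence b : (A ⊓ F): not entailed.

No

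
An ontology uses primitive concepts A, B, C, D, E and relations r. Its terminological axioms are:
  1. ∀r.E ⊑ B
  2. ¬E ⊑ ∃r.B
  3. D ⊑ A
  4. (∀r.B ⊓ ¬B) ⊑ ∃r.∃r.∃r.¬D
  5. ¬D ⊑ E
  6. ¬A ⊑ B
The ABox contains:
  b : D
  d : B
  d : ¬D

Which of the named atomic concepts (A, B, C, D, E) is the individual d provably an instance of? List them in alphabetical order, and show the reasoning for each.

1. d : A?  L(d) = {B, ¬D} ∪ {¬A}
   apply at d: ¬D⊑E
   open: L(d) ⊇ {B, E, ¬A, ¬D} — d ∉ A possible
2. d : B?  L(d) = {B, ¬D} ∪ {¬B}
   clash {B, ¬B} at d — d ∈ B
3. d : C?  L(d) = {B, ¬D} ∪ {¬C}
   apply at d: ¬D⊑E
   open: L(d) ⊇ {B, E, ¬C, ¬D} — d ∉ C possible
4. d : D?  L(d) = {B, ¬D} ∪ {¬D}
   apply at d: ¬D⊑E
   open: L(d) ⊇ {B, E, ¬D} — d ∉ D possible
5. d : E?  L(d) = {B, ¬D} ∪ {¬E}
   clash {E, ¬E} at d — d ∈ E
6. Entailed for d: {B, E}

{B, E}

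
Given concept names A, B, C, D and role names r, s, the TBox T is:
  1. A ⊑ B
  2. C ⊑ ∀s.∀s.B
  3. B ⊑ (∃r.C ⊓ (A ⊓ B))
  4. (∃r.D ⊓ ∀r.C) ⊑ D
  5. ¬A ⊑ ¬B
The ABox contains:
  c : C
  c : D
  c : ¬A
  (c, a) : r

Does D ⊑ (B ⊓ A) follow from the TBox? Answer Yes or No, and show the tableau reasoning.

1. D ⊑ (B ⊓ A)  ⇔  (D ⊓ (¬B ⊔ ¬A)) unsat w.r.t. T
   open: L(x₀) ⊇ {D, ¬A, ¬B, ¬C}
2. Hence D ⊑ (B ⊓ A): not entailed.

No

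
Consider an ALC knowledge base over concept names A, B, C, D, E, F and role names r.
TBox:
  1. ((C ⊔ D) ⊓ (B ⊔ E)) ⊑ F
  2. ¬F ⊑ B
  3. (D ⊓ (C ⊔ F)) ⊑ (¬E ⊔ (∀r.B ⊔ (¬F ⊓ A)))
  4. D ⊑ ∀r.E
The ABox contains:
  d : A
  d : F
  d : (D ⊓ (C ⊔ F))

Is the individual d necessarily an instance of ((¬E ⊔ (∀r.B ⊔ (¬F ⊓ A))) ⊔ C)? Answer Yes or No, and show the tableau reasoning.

Yes

1. d : ((¬E ⊔ (∀r.B ⊔ (¬F ⊓ A))) ⊔ C)?  L(d) = {A, F, (D ⊓ (C ⊔ F))} ∪ {((E ⊓ (∃r.¬B ⊓ (F ⊔ ¬A))) ⊓ ¬C)}
   clash {F, ¬F} at d — d ∈ ((¬E ⊔ (∀r.B ⊔ (¬F ⊓ A))) ⊔ C)
2. Hence d : ((¬E ⊔ (∀r.B ⊔ (¬F ⊓ A))) ⊔ C): entailed.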